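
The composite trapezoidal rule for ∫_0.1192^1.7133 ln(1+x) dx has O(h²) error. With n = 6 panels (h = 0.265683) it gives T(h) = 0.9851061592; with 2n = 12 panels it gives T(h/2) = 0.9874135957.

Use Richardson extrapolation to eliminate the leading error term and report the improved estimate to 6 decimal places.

r = 2: numerator weight 4, denominator 3.
Weighted: 3.9496543828 − 0.9851061592 = 2.9645482236
Divide by 2^2 − 1 = 3.
So the Richardson estimate is 0.9881827412.
Gap between inputs: 2.307e-03; correction applied: +0.0007691455.

0.988183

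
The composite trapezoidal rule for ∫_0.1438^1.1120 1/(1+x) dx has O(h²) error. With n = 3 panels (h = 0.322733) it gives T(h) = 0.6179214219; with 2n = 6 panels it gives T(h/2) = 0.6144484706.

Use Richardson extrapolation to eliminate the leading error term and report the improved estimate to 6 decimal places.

0.613291

r = 2, so 2^r = 4.
Top: 4(0.6144484706) − (0.6179214219) = 1.8398724605
Divide by 2^2 − 1 = 3.
Result: 0.6132908202
Correction |R − A(h/2)| = 1.158e-03; gap |A(h/2) − A(h)| = 3.473e-03.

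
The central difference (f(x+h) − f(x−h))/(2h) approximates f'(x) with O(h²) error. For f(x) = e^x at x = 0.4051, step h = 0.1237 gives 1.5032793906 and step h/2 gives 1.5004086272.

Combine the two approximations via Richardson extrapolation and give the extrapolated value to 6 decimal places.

1.499452

Error is O(h^2); halving h shrinks it by 2^2 = 4.
Numerator 4*A(h/2) − A(h) = 4*1.5004086272 − 1.5032793906 = 4.4983551182
4.4983551182 ÷ 3 = 1.4994517061
Shift from A(h/2): −0.0009569211.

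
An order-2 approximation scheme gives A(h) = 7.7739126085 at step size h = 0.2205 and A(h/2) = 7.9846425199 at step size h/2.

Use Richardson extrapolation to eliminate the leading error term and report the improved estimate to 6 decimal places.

Error is O(h^2); halving h shrinks it by 2^2 = 4.
4·7.9846425199 − 7.7739126085 = 24.1646574711
24.1646574711 ÷ 3 = 8.0548858237
Gap between inputs: 2.107e-01; correction applied: +0.0702433038.

8.054886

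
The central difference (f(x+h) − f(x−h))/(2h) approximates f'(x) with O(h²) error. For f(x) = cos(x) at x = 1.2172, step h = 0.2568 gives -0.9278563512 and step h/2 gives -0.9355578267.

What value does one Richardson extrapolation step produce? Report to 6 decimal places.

-0.938125

The method has order 2: 2^2 = 4.
Numerator 4×A(h/2) − A(h) = 4×(-0.9355578267) − (-0.9278563512) = -2.8143749556
Denominator 4 − 1 = 3.
Extrapolated: (-2.8143749556) / 3 = -0.9381249852
Gap between inputs: 7.701e-03; correction applied: −0.0025671585.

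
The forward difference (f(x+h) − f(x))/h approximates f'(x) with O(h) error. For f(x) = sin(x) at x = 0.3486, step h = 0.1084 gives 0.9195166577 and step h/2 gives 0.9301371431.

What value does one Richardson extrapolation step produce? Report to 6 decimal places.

With r = 1 the leading error scales as h^1, so the weight is 2^1 = 2.
Top: 2(0.9301371431) − (0.9195166577) = 0.9407576285
0.9407576285 ÷ 1 = 0.9407576285

0.940758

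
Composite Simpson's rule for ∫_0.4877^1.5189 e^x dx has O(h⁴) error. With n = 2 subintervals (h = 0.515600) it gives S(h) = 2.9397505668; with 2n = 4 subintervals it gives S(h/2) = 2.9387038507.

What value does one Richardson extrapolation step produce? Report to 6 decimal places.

With r = 4 the leading error scales as h^4, so the weight is 2^4 = 16.
16*2.9387038507 = 47.0192616112; 47.0192616112 − 2.9397505668 = 44.0795110444
Denominator 16 − 1 = 15.
44.0795110444 ÷ 15 = 2.9386340696
Correction |R − A(h/2)| = 6.978e-05; gap |A(h/2) − A(h)| = 1.047e-03.

2.938634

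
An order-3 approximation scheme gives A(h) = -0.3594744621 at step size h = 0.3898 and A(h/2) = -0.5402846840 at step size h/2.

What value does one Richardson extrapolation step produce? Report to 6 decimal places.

Order 3 gives 2^r = 8 and 2^r − 1 = 7.
8·(-0.5402846840) = -4.3222774720; (-4.3222774720) − (-0.3594744621) = -3.9628030099
(8·(-0.5402846840) − (-0.3594744621))/(8 − 1) = -0.5661147157
Gap between inputs: 1.808e-01; correction applied: −0.0258300317.

-0.566115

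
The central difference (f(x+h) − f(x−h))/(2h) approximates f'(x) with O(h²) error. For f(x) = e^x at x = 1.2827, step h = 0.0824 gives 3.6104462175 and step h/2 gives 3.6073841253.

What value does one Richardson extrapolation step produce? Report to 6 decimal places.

3.606363

Method order is 2; weight 2^2 = 4.
Difference of the inputs: 3.6073841253 − 3.6104462175 = -0.0030620922
Divide by 2^2 − 1 = 3: (-0.0030620922)/3 = -0.0010206974
R = A(h/2) + (A(h/2) − A(h))/3 = 3.6073841253 − 0.0010206974 = 3.6063634279
Shift from A(h/2): −0.0010206974.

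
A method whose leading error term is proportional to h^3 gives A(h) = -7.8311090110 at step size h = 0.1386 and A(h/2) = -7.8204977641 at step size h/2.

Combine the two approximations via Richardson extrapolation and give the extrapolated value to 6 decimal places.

-7.818982

With r = 3 the leading error scales as h^3, so the weight is 2^3 = 8.
8×(-7.8204977641) = -62.5639821128; subtract (-7.8311090110) → -54.7328731018
Extrapolated: (-54.7328731018) / 7 = -7.8189818717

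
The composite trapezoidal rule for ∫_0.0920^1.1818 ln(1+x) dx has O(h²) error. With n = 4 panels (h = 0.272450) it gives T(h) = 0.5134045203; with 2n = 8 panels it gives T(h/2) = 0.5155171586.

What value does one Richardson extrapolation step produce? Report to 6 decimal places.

With r = 2 the leading error scales as h^2, so the weight is 2^2 = 4.
A(h/2) − A(h) = 0.5155171586 − 0.5134045203 = 0.0021126383
Correction (A(h/2) − A(h))/(4 − 1) = 0.0021126383/3 = 0.0007042128
R = 0.5155171586 + 0.0007042128 = 0.5162213714

0.516221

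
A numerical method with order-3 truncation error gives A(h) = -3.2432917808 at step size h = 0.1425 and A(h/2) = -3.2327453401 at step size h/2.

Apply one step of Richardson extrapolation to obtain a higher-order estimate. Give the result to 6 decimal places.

-3.231239

r = 3: numerator weight 8, denominator 7.
Top: 8(-3.2327453401) − (-3.2432917808) = -22.6186709400
Extrapolated: (-22.6186709400) / 7 = -3.2312387057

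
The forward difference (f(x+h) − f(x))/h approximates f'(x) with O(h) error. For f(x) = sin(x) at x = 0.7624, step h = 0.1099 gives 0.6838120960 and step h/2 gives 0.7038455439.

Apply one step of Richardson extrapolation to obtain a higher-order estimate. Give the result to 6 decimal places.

The method has order 1: 2^1 = 2.
A(h/2) − A(h) = 0.7038455439 − 0.6838120960 = 0.0200334479
Divide by 2^1 − 1 = 1: 0.0200334479/1 = 0.0200334479
R = A(h/2) + (A(h/2) − A(h))/1 = 0.7038455439 + 0.0200334479 = 0.7238789918
Shift from A(h/2): +0.0200334479.

0.723879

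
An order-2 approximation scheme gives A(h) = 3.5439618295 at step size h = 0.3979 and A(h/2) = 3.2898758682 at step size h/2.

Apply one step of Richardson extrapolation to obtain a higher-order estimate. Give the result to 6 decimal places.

Error is O(h^2); halving h shrinks it by 2^2 = 4.
Difference of the inputs: 3.2898758682 − 3.5439618295 = -0.2540859613
Correction (A(h/2) − A(h))/(4 − 1) = (-0.2540859613)/3 = -0.0846953204
R = 3.2898758682 − 0.0846953204 = 3.2051805478

3.205181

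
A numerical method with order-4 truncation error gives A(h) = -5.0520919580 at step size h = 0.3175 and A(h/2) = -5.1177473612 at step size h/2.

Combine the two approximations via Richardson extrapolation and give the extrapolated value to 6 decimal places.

With r = 4 the leading error scales as h^4, so the weight is 2^4 = 16.
Difference of the inputs: -5.1177473612 − (-5.0520919580) = -0.0656554032
Divide by 2^4 − 1 = 15: (-0.0656554032)/15 = -0.0043770269
R = -5.1177473612 − 0.0043770269 = -5.1221243881
Correction |R − A(h/2)| = 4.377e-03; gap |A(h/2) − A(h)| = 6.566e-02.

-5.122124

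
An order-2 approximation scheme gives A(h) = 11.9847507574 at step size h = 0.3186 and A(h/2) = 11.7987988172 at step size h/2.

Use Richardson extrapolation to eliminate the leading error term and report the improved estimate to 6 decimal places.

11.736815

r = 2, so 2^r = 4.
4·11.7987988172 − 11.9847507574 = 35.2104445114
R = 35.2104445114/3 = 11.7368148371
Shift from A(h/2): −0.0619839801.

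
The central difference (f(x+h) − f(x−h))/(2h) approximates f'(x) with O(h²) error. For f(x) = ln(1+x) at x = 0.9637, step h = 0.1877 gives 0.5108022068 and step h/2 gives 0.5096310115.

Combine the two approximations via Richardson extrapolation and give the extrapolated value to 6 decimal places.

Leading term ∝ h^2; use weight 4 = 2^2.
Weighted: 2.0385240460 − 0.5108022068 = 1.5277218392
Extrapolated: 1.5277218392 / 3 = 0.5092406131

0.509241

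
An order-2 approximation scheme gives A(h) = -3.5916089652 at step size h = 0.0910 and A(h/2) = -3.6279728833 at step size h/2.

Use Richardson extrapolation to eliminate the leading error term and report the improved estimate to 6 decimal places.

Order 2 gives 2^r = 4 and 2^r − 1 = 3.
Top: 4(-3.6279728833) − (-3.5916089652) = -10.9202825680
Denominator 4 − 1 = 3.
(4·(-3.6279728833) − (-3.5916089652))/(4 − 1) = -3.6400941893

-3.640094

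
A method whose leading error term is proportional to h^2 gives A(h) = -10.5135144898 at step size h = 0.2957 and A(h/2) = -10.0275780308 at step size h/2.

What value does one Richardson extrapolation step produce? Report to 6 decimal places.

Leading term ∝ h^2; use weight 4 = 2^2.
2^2 × A(h/2) = -40.1103121232; minus A(h) gives -29.5967976334.
(-29.5967976334) ÷ 3 = -9.8655992111

-9.865599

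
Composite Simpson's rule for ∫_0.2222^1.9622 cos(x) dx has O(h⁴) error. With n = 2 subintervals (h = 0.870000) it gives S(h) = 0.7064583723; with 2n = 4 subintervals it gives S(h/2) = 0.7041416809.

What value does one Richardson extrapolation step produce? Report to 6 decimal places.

0.703987

With r = 4 the leading error scales as h^4, so the weight is 2^4 = 16.
Top: 16(0.7041416809) − (0.7064583723) = 10.5598085221
Divide by 2^4 − 1 = 15.
So the Richardson estimate is 0.7039872348.
Gap between inputs: 2.317e-03; correction applied: −0.0001544461.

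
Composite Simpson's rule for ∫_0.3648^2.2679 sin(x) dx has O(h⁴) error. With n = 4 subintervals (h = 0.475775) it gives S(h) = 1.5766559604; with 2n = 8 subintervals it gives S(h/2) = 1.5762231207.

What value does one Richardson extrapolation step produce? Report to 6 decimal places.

The method has order 4: 2^4 = 16.
Weighted: 25.2195699312 − 1.5766559604 = 23.6429139708
23.6429139708 ÷ 15 = 1.5761942647
Gap between inputs: 4.328e-04; correction applied: −0.0000288560.

1.576194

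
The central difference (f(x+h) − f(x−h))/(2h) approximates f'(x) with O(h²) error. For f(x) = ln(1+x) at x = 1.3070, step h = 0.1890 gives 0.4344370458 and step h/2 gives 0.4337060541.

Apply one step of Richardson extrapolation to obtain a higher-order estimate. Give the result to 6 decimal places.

0.433462

Error is O(h^2); halving h shrinks it by 2^2 = 4.
Numerator 4 × A(h/2) − A(h) = 4 × 0.4337060541 − 0.4344370458 = 1.3003871706
Extrapolated: 1.3003871706 / 3 = 0.4334623902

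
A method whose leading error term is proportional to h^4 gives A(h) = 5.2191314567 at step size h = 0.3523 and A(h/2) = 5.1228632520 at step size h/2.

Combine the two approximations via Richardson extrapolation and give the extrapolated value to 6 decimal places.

5.116445

Order 4 gives 2^r = 16 and 2^r − 1 = 15.
Top: 16(5.1228632520) − (5.2191314567) = 76.7466805753
Denominator 16 − 1 = 15.
(16×5.1228632520 − 5.2191314567)/(16 − 1) = 5.1164453717
Shift from A(h/2): −0.0064178803.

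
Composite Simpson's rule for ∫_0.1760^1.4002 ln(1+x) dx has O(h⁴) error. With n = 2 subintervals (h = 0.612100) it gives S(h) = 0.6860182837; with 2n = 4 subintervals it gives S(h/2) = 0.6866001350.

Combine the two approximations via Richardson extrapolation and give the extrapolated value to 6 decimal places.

r = 4, so 2^r = 16.
16×0.6866001350 − 0.6860182837 = 10.2995838763
R = 10.2995838763/15 = 0.6866389251
Gap between inputs: 5.819e-04; correction applied: +0.0000387901.

0.686639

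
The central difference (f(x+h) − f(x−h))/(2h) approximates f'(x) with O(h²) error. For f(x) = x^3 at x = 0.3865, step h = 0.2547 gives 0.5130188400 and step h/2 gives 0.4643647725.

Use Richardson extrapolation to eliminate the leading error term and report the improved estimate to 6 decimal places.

With r = 2 the leading error scales as h^2, so the weight is 2^2 = 4.
Weighted: 1.8574590900 − 0.5130188400 = 1.3444402500
1.3444402500 ÷ 3 = 0.4481467500

0.448147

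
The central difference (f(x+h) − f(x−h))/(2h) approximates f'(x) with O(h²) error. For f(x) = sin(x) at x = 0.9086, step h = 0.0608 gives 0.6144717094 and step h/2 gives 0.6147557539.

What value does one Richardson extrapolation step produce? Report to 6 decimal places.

0.614850

r = 2, so 2^r = 4.
4×0.6147557539 = 2.4590230156; 2.4590230156 − 0.6144717094 = 1.8445513062
Divide by 2^2 − 1 = 3.
So the Richardson estimate is 0.6148504354.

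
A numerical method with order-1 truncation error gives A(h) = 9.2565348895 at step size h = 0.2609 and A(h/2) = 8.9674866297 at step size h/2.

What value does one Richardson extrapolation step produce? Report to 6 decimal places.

8.678438

r = 1: numerator weight 2, denominator 1.
Numerator 2·A(h/2) − A(h) = 2·8.9674866297 − 9.2565348895 = 8.6784383699
(2·8.9674866297 − 9.2565348895)/(2 − 1) = 8.6784383699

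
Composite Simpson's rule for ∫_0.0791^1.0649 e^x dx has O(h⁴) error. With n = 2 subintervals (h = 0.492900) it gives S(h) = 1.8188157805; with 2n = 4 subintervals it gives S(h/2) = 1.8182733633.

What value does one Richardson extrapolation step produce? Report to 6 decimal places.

1.818237

Method order is 4; weight 2^4 = 16.
16*1.8182733633 = 29.0923738128; 29.0923738128 − 1.8188157805 = 27.2735580323
Divide by 2^4 − 1 = 15.
(16*1.8182733633 − 1.8188157805)/(16 − 1) = 1.8182372022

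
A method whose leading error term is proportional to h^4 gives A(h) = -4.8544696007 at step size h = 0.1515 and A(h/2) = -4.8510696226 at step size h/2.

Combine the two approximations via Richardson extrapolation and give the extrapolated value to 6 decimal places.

-4.850843

Order 4 gives 2^r = 16 and 2^r − 1 = 15.
A(h/2) − A(h) = -4.8510696226 − (-4.8544696007) = 0.0033999781
Divide by 2^4 − 1 = 15: 0.0033999781/15 = 0.0002266652
R = A(h/2) + (A(h/2) − A(h))/15 = -4.8510696226 + 0.0002266652 = -4.8508429574
Shift from A(h/2): +0.0002266652.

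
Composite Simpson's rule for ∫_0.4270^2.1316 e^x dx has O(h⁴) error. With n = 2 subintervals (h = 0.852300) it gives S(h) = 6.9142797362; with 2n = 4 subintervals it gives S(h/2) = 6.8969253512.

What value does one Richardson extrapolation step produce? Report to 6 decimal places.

Error is O(h^4); halving h shrinks it by 2^4 = 16.
16·6.8969253512 = 110.3508056192; subtract 6.9142797362 → 103.4365258830
Divide by 2^4 − 1 = 15.
Result: 6.8957683922
Correction |R − A(h/2)| = 1.157e-03; gap |A(h/2) − A(h)| = 1.735e-02.

6.895768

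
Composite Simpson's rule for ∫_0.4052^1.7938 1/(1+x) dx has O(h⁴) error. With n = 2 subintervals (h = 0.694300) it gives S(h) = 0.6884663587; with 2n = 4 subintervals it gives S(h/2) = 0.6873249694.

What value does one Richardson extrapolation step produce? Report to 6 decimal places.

0.687249

Order 4 gives 2^r = 16 and 2^r − 1 = 15.
Difference of the inputs: 0.6873249694 − 0.6884663587 = -0.0011413893
Divide by 2^4 − 1 = 15: (-0.0011413893)/15 = -0.0000760926
R = A(h/2) + (A(h/2) − A(h))/15 = 0.6873249694 − 0.0000760926 = 0.6872488768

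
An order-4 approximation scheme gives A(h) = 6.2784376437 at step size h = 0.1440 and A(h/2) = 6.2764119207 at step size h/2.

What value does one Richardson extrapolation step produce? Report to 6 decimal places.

6.276277

With r = 4 the leading error scales as h^4, so the weight is 2^4 = 16.
Top: 16(6.2764119207) − (6.2784376437) = 94.1441530875
(16 × 6.2764119207 − 6.2784376437)/(16 − 1) = 6.2762768725
Correction |R − A(h/2)| = 1.350e-04; gap |A(h/2) − A(h)| = 2.026e-03.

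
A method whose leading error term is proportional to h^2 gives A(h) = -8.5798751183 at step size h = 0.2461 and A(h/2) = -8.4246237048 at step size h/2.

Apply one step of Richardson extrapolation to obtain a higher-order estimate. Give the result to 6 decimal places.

r = 2: numerator weight 4, denominator 3.
4 × (-8.4246237048) = -33.6984948192; (-33.6984948192) − (-8.5798751183) = -25.1186197009
Extrapolated: (-25.1186197009) / 3 = -8.3728732336

-8.372873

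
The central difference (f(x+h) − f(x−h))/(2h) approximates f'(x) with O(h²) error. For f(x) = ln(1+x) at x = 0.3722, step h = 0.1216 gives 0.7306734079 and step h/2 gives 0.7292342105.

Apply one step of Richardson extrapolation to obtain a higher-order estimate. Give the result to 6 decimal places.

Leading term ∝ h^2; use weight 4 = 2^2.
4 × 0.7292342105 = 2.9169368420; 2.9169368420 − 0.7306734079 = 2.1862634341
R = 2.1862634341/3 = 0.7287544780

0.728754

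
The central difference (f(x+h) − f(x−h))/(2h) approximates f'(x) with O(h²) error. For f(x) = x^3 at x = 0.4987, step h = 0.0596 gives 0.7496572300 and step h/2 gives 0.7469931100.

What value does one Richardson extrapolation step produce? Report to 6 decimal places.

The method has order 2: 2^2 = 4.
4·0.7469931100 = 2.9879724400; subtract 0.7496572300 → 2.2383152100
Divide by 2^2 − 1 = 3.
Result: 0.7461050700
Gap between inputs: 2.664e-03; correction applied: −0.0008880400.

0.746105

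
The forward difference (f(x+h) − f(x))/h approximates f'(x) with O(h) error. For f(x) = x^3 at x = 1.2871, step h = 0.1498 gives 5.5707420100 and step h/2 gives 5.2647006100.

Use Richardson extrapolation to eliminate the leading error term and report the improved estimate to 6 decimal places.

r = 1, so 2^r = 2.
Numerator 2*A(h/2) − A(h) = 2*5.2647006100 − 5.5707420100 = 4.9586592100
Denominator 2 − 1 = 1.
So the Richardson estimate is 4.9586592100.

4.958659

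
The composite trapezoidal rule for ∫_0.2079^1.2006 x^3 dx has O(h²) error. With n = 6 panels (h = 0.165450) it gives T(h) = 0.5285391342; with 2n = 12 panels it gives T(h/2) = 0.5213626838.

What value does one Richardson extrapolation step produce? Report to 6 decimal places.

0.518971

Method order is 2; weight 2^2 = 4.
Top: 4(0.5213626838) − (0.5285391342) = 1.5569116010
Extrapolated: 1.5569116010 / 3 = 0.5189705337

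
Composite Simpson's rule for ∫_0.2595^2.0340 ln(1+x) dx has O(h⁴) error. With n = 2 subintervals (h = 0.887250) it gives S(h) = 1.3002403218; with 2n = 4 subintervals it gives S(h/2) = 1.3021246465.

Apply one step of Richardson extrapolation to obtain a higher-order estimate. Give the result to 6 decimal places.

1.302250

r = 4: numerator weight 16, denominator 15.
Difference of the inputs: 1.3021246465 − 1.3002403218 = 0.0018843247
Correction (A(h/2) − A(h))/(16 − 1) = 0.0018843247/15 = 0.0001256216
R = 1.3021246465 + 0.0001256216 = 1.3022502681
Correction |R − A(h/2)| = 1.256e-04; gap |A(h/2) − A(h)| = 1.884e-03.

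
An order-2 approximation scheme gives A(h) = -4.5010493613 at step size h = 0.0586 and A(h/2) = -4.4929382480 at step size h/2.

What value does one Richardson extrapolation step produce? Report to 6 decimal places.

-4.490235

With r = 2 the leading error scales as h^2, so the weight is 2^2 = 4.
4*(-4.4929382480) − (-4.5010493613) = -13.4707036307
Divide by 2^2 − 1 = 3.
Result: -4.4902345436
Gap between inputs: 8.111e-03; correction applied: +0.0027037044.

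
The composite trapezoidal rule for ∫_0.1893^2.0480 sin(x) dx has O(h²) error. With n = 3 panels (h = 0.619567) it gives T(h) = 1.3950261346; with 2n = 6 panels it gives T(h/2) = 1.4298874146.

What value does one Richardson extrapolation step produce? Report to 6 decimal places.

1.441508

Error is O(h^2); halving h shrinks it by 2^2 = 4.
4 × 1.4298874146 = 5.7195496584; 5.7195496584 − 1.3950261346 = 4.3245235238
Divide by 2^2 − 1 = 3.
(4 × 1.4298874146 − 1.3950261346)/(4 − 1) = 1.4415078413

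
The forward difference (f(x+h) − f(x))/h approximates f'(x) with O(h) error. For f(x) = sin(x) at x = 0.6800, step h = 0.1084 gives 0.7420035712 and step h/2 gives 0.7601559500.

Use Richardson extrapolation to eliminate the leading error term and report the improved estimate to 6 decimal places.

0.778308

Order 1 gives 2^r = 2 and 2^r − 1 = 1.
Top: 2(0.7601559500) − (0.7420035712) = 0.7783083288
Divide by 2^1 − 1 = 1.
So the Richardson estimate is 0.7783083288.
Shift from A(h/2): +0.0181523788.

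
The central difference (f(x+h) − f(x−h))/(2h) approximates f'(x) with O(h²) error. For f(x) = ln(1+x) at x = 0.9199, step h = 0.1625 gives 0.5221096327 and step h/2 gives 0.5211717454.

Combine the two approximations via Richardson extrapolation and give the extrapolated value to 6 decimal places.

With r = 2 the leading error scales as h^2, so the weight is 2^2 = 4.
Numerator 4 × A(h/2) − A(h) = 4 × 0.5211717454 − 0.5221096327 = 1.5625773489
Divide by 2^2 − 1 = 3.
So the Richardson estimate is 0.5208591163.
Correction |R − A(h/2)| = 3.126e-04; gap |A(h/2) − A(h)| = 9.379e-04.

0.520859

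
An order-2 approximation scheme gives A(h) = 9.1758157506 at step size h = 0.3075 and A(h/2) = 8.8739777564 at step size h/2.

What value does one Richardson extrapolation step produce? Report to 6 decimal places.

8.773365

r = 2, so 2^r = 4.
Difference of the inputs: 8.8739777564 − 9.1758157506 = -0.3018379942
Divide by 2^2 − 1 = 3: (-0.3018379942)/3 = -0.1006126647
R = 8.8739777564 − 0.1006126647 = 8.7733650917
Gap between inputs: 3.018e-01; correction applied: −0.1006126647.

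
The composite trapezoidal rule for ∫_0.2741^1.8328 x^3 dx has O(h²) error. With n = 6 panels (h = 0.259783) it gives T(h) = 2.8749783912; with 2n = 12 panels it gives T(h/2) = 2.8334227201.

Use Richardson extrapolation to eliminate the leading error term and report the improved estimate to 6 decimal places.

2.819571

Error is O(h^2); halving h shrinks it by 2^2 = 4.
2^2·A(h/2) = 11.3336908804; minus A(h) gives 8.4587124892.
8.4587124892 ÷ 3 = 2.8195708297
Gap between inputs: 4.156e-02; correction applied: −0.0138518904.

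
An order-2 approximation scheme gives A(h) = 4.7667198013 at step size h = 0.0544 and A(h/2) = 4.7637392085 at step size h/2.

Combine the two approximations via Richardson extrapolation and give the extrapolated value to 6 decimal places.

4.762746

r = 2, so 2^r = 4.
4 × 4.7637392085 = 19.0549568340; subtract 4.7667198013 → 14.2882370327
Denominator 4 − 1 = 3.
So the Richardson estimate is 4.7627456776.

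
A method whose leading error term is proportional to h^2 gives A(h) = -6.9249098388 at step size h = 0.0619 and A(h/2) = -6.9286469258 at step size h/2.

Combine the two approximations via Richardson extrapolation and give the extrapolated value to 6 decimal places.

Leading term ∝ h^2; use weight 4 = 2^2.
Difference of the inputs: -6.9286469258 − (-6.9249098388) = -0.0037370870
Correction (A(h/2) − A(h))/(4 − 1) = (-0.0037370870)/3 = -0.0012456957
R = A(h/2) + (A(h/2) − A(h))/3 = -6.9286469258 − 0.0012456957 = -6.9298926215

-6.929893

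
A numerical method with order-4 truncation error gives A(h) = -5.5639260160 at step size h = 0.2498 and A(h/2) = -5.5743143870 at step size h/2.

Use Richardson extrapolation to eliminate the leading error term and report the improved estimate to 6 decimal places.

-5.575007

Leading term ∝ h^4; use weight 16 = 2^4.
16*(-5.5743143870) = -89.1890301920; (-89.1890301920) − (-5.5639260160) = -83.6251041760
Denominator 16 − 1 = 15.
So the Richardson estimate is -5.5750069451.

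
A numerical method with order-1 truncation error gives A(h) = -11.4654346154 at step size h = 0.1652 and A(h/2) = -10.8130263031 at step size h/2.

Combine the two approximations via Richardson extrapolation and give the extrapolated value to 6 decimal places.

-10.160618

r = 1: numerator weight 2, denominator 1.
A(h/2) − A(h) = -10.8130263031 − (-11.4654346154) = 0.6524083123
Correction (A(h/2) − A(h))/(2 − 1) = 0.6524083123/1 = 0.6524083123
R = A(h/2) + (A(h/2) − A(h))/1 = -10.8130263031 + 0.6524083123 = -10.1606179908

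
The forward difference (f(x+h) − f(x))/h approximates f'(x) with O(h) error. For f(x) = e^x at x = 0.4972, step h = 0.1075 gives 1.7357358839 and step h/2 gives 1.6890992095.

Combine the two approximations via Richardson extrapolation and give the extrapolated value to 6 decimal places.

1.642463

The method has order 1: 2^1 = 2.
2×1.6890992095 = 3.3781984190; 3.3781984190 − 1.7357358839 = 1.6424625351
R = 1.6424625351/1 = 1.6424625351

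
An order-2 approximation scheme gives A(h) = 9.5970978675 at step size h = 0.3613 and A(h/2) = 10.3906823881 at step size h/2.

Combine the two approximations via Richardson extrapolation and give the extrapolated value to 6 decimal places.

r = 2: numerator weight 4, denominator 3.
Numerator 4 × A(h/2) − A(h) = 4 × 10.3906823881 − 9.5970978675 = 31.9656316849
Extrapolated: 31.9656316849 / 3 = 10.6552105616
Gap between inputs: 7.936e-01; correction applied: +0.2645281735.

10.655211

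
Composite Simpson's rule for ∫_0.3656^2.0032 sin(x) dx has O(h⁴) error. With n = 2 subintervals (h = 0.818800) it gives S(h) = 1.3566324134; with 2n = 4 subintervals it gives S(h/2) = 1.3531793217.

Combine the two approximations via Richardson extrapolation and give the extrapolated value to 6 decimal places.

Method order is 4; weight 2^4 = 16.
16 × 1.3531793217 = 21.6508691472; subtract 1.3566324134 → 20.2942367338
Divide by 2^4 − 1 = 15.
20.2942367338 ÷ 15 = 1.3529491156

1.352949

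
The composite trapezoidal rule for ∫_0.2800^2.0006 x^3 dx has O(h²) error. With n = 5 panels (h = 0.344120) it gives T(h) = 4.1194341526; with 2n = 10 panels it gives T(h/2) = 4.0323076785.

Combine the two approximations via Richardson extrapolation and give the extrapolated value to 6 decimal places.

r = 2: numerator weight 4, denominator 3.
2^2*A(h/2) = 16.1292307140; minus A(h) gives 12.0097965614.
12.0097965614 ÷ 3 = 4.0032655205
Correction |R − A(h/2)| = 2.904e-02; gap |A(h/2) − A(h)| = 8.713e-02.

4.003266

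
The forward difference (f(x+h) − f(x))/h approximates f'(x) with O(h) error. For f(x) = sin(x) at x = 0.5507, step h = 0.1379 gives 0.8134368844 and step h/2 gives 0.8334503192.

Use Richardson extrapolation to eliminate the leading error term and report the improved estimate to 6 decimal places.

0.853464

Order 1 gives 2^r = 2 and 2^r − 1 = 1.
Weighted: 1.6669006384 − 0.8134368844 = 0.8534637540
(2×0.8334503192 − 0.8134368844)/(2 − 1) = 0.8534637540
Correction |R − A(h/2)| = 2.001e-02; gap |A(h/2) − A(h)| = 2.001e-02.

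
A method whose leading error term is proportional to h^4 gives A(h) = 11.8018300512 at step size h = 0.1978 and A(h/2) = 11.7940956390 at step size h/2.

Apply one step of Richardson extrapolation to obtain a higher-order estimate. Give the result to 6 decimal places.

11.793580

Leading term ∝ h^4; use weight 16 = 2^4.
Difference of the inputs: 11.7940956390 − 11.8018300512 = -0.0077344122
Correction (A(h/2) − A(h))/(16 − 1) = (-0.0077344122)/15 = -0.0005156275
R = A(h/2) + (A(h/2) − A(h))/15 = 11.7940956390 − 0.0005156275 = 11.7935800115
Gap between inputs: 7.734e-03; correction applied: −0.0005156275.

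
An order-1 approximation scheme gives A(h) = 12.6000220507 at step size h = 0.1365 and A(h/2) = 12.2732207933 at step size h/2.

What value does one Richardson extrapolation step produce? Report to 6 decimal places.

11.946420

Method order is 1; weight 2^1 = 2.
2^1·A(h/2) = 24.5464415866; minus A(h) gives 11.9464195359.
11.9464195359 ÷ 1 = 11.9464195359
Shift from A(h/2): −0.3268012574.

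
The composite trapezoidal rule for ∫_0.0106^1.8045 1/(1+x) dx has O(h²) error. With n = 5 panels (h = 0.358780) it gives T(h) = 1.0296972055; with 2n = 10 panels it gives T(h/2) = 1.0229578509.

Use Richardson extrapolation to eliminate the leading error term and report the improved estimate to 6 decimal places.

Error is O(h^2); halving h shrinks it by 2^2 = 4.
2^2 × A(h/2) = 4.0918314036; minus A(h) gives 3.0621341981.
Denominator 4 − 1 = 3.
(4 × 1.0229578509 − 1.0296972055)/(4 − 1) = 1.0207113994

1.020711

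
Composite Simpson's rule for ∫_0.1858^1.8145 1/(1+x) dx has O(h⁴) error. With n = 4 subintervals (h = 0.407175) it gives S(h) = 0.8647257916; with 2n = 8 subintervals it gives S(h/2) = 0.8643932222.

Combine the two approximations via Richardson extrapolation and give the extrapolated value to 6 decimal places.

0.864371

The method has order 4: 2^4 = 16.
16*0.8643932222 = 13.8302915552; 13.8302915552 − 0.8647257916 = 12.9655657636
Extrapolated: 12.9655657636 / 15 = 0.8643710509
Shift from A(h/2): −0.0000221713.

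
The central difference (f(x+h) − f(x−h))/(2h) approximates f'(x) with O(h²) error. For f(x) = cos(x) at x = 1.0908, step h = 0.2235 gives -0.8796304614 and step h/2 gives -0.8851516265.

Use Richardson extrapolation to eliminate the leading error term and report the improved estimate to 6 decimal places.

r = 2, so 2^r = 4.
Weighted: (-3.5406065060) − (-0.8796304614) = -2.6609760446
Denominator 4 − 1 = 3.
Extrapolated: (-2.6609760446) / 3 = -0.8869920149

-0.886992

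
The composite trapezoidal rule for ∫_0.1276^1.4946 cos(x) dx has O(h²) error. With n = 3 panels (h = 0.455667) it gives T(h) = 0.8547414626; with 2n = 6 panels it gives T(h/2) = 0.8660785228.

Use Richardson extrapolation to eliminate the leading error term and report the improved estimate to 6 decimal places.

0.869858

The method has order 2: 2^2 = 4.
4·0.8660785228 − 0.8547414626 = 2.6095726286
Divide by 2^2 − 1 = 3.
2.6095726286 ÷ 3 = 0.8698575429
Correction |R − A(h/2)| = 3.779e-03; gap |A(h/2) − A(h)| = 1.134e-02.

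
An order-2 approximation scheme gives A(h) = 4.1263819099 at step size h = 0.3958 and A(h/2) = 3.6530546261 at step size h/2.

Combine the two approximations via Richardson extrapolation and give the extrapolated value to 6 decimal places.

3.495279

Error is O(h^2); halving h shrinks it by 2^2 = 4.
Top: 4(3.6530546261) − (4.1263819099) = 10.4858365945
R = 10.4858365945/3 = 3.4952788648
Gap between inputs: 4.733e-01; correction applied: −0.1577757613.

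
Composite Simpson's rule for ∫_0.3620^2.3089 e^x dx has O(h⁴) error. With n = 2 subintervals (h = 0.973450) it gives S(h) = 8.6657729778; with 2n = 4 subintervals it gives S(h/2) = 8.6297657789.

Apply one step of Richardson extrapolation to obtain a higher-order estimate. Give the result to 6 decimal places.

Error is O(h^4); halving h shrinks it by 2^4 = 16.
16×8.6297657789 = 138.0762524624; subtract 8.6657729778 → 129.4104794846
Divide by 2^4 − 1 = 15.
Result: 8.6273652990

8.627365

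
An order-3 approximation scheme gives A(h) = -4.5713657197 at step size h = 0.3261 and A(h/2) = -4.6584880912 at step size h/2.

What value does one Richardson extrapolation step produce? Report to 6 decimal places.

-4.670934

Order 3 gives 2^r = 8 and 2^r − 1 = 7.
Numerator 8·A(h/2) − A(h) = 8·(-4.6584880912) − (-4.5713657197) = -32.6965390099
Extrapolated: (-32.6965390099) / 7 = -4.6709341443
Gap between inputs: 8.712e-02; correction applied: −0.0124460531.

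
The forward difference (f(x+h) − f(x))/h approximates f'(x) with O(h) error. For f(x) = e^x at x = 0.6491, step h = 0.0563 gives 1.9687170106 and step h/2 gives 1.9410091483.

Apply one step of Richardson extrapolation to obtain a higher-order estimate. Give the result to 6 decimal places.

1.913301

Method order is 1; weight 2^1 = 2.
2·1.9410091483 − 1.9687170106 = 1.9133012860
Denominator 2 − 1 = 1.
R = 1.9133012860/1 = 1.9133012860
Gap between inputs: 2.771e-02; correction applied: −0.0277078623.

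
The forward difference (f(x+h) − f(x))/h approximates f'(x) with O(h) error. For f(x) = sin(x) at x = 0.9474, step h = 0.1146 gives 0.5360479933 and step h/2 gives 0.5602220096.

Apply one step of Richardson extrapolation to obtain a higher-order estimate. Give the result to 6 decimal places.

Error is O(h^1); halving h shrinks it by 2^1 = 2.
Numerator 2·A(h/2) − A(h) = 2·0.5602220096 − 0.5360479933 = 0.5843960259
(2·0.5602220096 − 0.5360479933)/(2 − 1) = 0.5843960259
Correction |R − A(h/2)| = 2.417e-02; gap |A(h/2) − A(h)| = 2.417e-02.

0.584396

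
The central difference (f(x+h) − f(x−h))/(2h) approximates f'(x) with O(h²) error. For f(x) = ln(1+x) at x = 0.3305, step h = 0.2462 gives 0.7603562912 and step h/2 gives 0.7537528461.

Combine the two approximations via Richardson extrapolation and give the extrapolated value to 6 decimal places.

Method order is 2; weight 2^2 = 4.
2^2*A(h/2) = 3.0150113844; minus A(h) gives 2.2546550932.
Denominator 4 − 1 = 3.
2.2546550932 ÷ 3 = 0.7515516977
Gap between inputs: 6.603e-03; correction applied: −0.0022011484.

0.751552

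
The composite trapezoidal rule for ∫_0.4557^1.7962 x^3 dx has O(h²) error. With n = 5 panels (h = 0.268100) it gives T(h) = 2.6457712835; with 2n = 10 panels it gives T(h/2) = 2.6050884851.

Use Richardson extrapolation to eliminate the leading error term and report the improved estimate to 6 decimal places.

r = 2: numerator weight 4, denominator 3.
Weighted: 10.4203539404 − 2.6457712835 = 7.7745826569
Divide by 2^2 − 1 = 3.
R = 7.7745826569/3 = 2.5915275523
Correction |R − A(h/2)| = 1.356e-02; gap |A(h/2) − A(h)| = 4.068e-02.

2.591528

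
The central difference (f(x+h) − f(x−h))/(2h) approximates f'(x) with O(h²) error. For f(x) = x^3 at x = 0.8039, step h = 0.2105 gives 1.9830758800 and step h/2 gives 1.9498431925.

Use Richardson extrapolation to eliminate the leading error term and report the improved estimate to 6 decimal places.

Order 2 gives 2^r = 4 and 2^r − 1 = 3.
4·1.9498431925 − 1.9830758800 = 5.8162968900
5.8162968900 ÷ 3 = 1.9387656300
Shift from A(h/2): −0.0110775625.

1.938766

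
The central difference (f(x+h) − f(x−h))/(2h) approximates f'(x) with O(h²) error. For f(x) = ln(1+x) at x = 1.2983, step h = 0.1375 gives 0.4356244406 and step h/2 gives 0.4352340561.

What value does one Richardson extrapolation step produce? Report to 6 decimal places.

0.435104

Error is O(h^2); halving h shrinks it by 2^2 = 4.
Weighted: 1.7409362244 − 0.4356244406 = 1.3053117838
R = 1.3053117838/3 = 0.4351039279
Shift from A(h/2): −0.0001301282.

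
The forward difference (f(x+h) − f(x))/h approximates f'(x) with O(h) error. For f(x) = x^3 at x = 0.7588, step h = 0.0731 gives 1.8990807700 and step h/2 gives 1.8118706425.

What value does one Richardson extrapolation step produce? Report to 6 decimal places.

1.724661

With r = 1 the leading error scales as h^1, so the weight is 2^1 = 2.
A(h/2) − A(h) = 1.8118706425 − 1.8990807700 = -0.0872101275
Correction (A(h/2) − A(h))/(2 − 1) = (-0.0872101275)/1 = -0.0872101275
R = 1.8118706425 − 0.0872101275 = 1.7246605150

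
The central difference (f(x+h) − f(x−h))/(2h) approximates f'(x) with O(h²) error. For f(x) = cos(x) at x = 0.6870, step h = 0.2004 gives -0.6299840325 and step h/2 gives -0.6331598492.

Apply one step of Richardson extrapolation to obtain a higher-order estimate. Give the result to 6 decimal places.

-0.634218

Method order is 2; weight 2^2 = 4.
Numerator 4 × A(h/2) − A(h) = 4 × (-0.6331598492) − (-0.6299840325) = -1.9026553643
Divide by 2^2 − 1 = 3.
R = (-1.9026553643)/3 = -0.6342184548
Correction |R − A(h/2)| = 1.059e-03; gap |A(h/2) − A(h)| = 3.176e-03.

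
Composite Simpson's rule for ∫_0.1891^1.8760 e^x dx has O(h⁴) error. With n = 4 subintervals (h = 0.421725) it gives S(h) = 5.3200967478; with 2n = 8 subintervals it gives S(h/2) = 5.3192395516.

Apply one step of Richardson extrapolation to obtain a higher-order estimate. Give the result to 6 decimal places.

5.319182

Error is O(h^4); halving h shrinks it by 2^4 = 16.
16*5.3192395516 = 85.1078328256; 85.1078328256 − 5.3200967478 = 79.7877360778
Denominator 16 − 1 = 15.
Extrapolated: 79.7877360778 / 15 = 5.3191824052
Correction |R − A(h/2)| = 5.715e-05; gap |A(h/2) − A(h)| = 8.572e-04.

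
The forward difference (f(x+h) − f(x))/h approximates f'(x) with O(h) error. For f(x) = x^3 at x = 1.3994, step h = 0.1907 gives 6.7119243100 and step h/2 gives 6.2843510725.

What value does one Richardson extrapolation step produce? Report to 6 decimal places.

5.856778

Method order is 1; weight 2^1 = 2.
Top: 2(6.2843510725) − (6.7119243100) = 5.8567778350
Divide by 2^1 − 1 = 1.
Extrapolated: 5.8567778350 / 1 = 5.8567778350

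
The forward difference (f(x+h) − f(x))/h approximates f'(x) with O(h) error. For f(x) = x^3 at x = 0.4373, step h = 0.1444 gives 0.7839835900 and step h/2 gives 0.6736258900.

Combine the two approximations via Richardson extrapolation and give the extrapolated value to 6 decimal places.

r = 1, so 2^r = 2.
Difference of the inputs: 0.6736258900 − 0.7839835900 = -0.1103577000
Divide by 2^1 − 1 = 1: (-0.1103577000)/1 = -0.1103577000
R = A(h/2) + (A(h/2) − A(h))/1 = 0.6736258900 − 0.1103577000 = 0.5632681900

0.563268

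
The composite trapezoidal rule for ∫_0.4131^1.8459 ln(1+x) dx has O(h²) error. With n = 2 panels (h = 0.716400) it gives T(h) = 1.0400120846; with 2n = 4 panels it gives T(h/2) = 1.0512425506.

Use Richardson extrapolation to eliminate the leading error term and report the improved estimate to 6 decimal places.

r = 2, so 2^r = 4.
A(h/2) − A(h) = 1.0512425506 − 1.0400120846 = 0.0112304660
Divide by 2^2 − 1 = 3: 0.0112304660/3 = 0.0037434887
R = A(h/2) + (A(h/2) − A(h))/3 = 1.0512425506 + 0.0037434887 = 1.0549860393
Correction |R − A(h/2)| = 3.743e-03; gap |A(h/2) − A(h)| = 1.123e-02.

1.054986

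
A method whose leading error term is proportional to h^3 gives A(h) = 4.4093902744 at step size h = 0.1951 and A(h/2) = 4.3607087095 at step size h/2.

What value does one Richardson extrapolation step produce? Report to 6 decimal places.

r = 3, so 2^r = 8.
A(h/2) − A(h) = 4.3607087095 − 4.4093902744 = -0.0486815649
Divide by 2^3 − 1 = 7: (-0.0486815649)/7 = -0.0069545093
R = 4.3607087095 − 0.0069545093 = 4.3537542002
Gap between inputs: 4.868e-02; correction applied: −0.0069545093.

4.353754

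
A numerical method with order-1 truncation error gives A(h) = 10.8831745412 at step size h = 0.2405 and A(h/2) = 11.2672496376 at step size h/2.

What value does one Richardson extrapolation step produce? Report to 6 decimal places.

Method order is 1; weight 2^1 = 2.
A(h/2) − A(h) = 11.2672496376 − 10.8831745412 = 0.3840750964
Divide by 2^1 − 1 = 1: 0.3840750964/1 = 0.3840750964
R = 11.2672496376 + 0.3840750964 = 11.6513247340

11.651325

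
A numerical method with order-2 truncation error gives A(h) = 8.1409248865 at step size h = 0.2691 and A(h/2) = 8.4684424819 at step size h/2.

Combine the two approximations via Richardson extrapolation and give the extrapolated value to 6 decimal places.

8.577615

Method order is 2; weight 2^2 = 4.
Numerator 4·A(h/2) − A(h) = 4·8.4684424819 − 8.1409248865 = 25.7328450411
Divide by 2^2 − 1 = 3.
So the Richardson estimate is 8.5776150137.
Shift from A(h/2): +0.1091725318.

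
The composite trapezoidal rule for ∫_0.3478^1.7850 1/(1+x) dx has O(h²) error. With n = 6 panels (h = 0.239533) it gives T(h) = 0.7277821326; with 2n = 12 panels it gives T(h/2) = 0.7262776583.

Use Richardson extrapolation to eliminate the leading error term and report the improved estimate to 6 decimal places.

With r = 2 the leading error scales as h^2, so the weight is 2^2 = 4.
Numerator 4*A(h/2) − A(h) = 4*0.7262776583 − 0.7277821326 = 2.1773285006
(4*0.7262776583 − 0.7277821326)/(4 − 1) = 0.7257761669

0.725776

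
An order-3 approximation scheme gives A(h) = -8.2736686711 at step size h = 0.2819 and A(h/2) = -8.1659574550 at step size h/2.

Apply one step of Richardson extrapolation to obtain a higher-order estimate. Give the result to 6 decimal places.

-8.150570

Error is O(h^3); halving h shrinks it by 2^3 = 8.
Top: 8(-8.1659574550) − (-8.2736686711) = -57.0539909689
Divide by 2^3 − 1 = 7.
Result: -8.1505701384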